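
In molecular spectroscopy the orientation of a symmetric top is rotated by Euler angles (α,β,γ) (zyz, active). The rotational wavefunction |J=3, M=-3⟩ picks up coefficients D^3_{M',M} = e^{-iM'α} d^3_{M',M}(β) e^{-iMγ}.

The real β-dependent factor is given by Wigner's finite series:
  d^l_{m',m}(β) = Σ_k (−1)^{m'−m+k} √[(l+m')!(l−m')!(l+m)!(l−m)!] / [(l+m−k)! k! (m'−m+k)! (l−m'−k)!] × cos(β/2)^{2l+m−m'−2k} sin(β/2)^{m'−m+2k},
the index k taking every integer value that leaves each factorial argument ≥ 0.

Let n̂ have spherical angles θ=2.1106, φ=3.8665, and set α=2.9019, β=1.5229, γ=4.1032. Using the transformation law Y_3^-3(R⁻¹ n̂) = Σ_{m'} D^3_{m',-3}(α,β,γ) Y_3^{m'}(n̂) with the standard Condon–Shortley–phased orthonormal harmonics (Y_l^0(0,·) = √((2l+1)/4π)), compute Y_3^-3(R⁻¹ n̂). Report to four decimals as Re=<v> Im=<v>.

Re=-0.2880 Im=-0.0361

Need the full column D^3_{m',-3} for m'=−3..3 at α=2.9019, β=1.5229, γ=4.1032.
cos(β/2)=0.723836, sin(β/2)=0.689972
d^3_{-3,-3}: single k=0 term ⇒ +0.143828;  D = -0.080610+0.119115i
d^3_{-2,-3}: single k=0 term ⇒ -0.335822;  D = -0.248862+0.225486i
d^3_{-1,-3}: single k=0 term ⇒ +0.506139;  D = -0.445034+0.241083i
d^3_{0,-3}: single k=0 term ⇒ -0.557096;  D = -0.538832+0.141479i
d^3_{1,-3}: single k=0 term ⇒ +0.459887;  D = -0.459820+0.007854i
d^3_{2,-3}: single k=0 term ⇒ -0.277251;  D = -0.270409-0.061212i
d^3_{3,-3}: single k=0 term ⇒ +0.107892;  D = -0.096566-0.048121i
Y_3^{m'}(θ=2.1106,φ=3.8665) and Σ D·Y over m':
  (-0.0806+0.1191i)·(+0.1496+0.2168i)  (-0.2489+0.2255i)·(-0.0466+0.3837i)  (-0.4450+0.2411i)·(-0.0666+0.0590i)  (-0.5388+0.1415i)·(+0.3221+0.0000i)  (-0.4598+0.0079i)·(+0.0666+0.0590i)  (-0.2704-0.0612i)·(-0.0466-0.3837i)  (-0.0966-0.0481i)·(-0.1496+0.2168i)
Y_3^-3(R⁻¹ n̂) = -0.287988-0.036114i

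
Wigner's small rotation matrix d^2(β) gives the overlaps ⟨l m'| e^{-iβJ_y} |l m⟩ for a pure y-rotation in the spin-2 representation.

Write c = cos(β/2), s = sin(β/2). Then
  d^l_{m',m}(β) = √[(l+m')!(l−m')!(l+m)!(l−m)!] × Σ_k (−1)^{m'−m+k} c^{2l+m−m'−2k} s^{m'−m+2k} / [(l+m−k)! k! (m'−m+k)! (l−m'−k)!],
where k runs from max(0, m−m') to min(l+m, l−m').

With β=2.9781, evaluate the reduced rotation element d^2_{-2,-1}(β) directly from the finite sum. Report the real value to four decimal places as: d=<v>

d^2_{-2,-1}(β=2.9781) via Wigner's sum:
Half-angle: c=0.081655, s=0.996661. N=√(1·24·1·6)=12.000000
k: max(0,(-1)−(-2))=1 … min(2+(-1),2−(-2))=1
  k=1: (−1)^0·12.0000/(6)·0.0817^3·0.9967^1 = +0.001085
d^2_{-2,-1}(2.9781) = +0.001085

d=0.0011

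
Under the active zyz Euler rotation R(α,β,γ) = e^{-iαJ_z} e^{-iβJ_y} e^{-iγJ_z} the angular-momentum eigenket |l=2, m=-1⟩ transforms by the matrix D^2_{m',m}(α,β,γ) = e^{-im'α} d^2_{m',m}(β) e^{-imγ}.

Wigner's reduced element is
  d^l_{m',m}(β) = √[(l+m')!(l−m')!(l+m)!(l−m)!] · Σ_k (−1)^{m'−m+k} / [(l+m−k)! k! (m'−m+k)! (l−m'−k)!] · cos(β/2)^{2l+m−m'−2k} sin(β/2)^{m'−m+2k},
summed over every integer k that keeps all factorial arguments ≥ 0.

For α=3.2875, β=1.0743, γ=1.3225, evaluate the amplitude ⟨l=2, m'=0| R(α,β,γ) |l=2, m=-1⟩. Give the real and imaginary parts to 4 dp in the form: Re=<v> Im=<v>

Re=-0.1261 Im=-0.4972

First d^2_{0,-1}(β=1.0743), then the phase factors e^{-i(0)α} and e^{-i(-1)γ}:
Half-angle: c=0.859170, s=0.511689. N=√(2·2·1·6)=4.898979
k∈{0,1} keeps every argument non-negative
  k=0: (−1)^1·4.8990/(2)·0.8592^3·0.5117^1 = -0.794914
  k=1: (−1)^2·4.8990/(2)·0.8592^1·0.5117^3 = +0.281951
d^2_{0,-1}(1.0743) = -0.794914 +0.281951 = -0.512963
Attach z-rotation phases: D = e^{-i(0)(3.2875)}·(-0.512963)·e^{-i(-1)(1.3225)} = -0.126062-0.497231i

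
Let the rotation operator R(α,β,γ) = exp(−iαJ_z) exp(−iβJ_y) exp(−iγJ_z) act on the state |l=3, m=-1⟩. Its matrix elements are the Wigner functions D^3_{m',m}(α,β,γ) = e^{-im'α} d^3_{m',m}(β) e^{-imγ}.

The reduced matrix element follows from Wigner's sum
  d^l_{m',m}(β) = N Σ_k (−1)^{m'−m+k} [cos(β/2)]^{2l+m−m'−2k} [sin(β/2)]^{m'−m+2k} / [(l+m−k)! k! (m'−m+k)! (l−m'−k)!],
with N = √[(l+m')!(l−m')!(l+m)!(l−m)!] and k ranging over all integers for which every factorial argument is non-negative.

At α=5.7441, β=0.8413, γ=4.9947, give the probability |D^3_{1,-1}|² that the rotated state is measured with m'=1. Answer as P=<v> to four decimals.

First d^3_{1,-1}(β=0.8413), then the phase factors e^{-i(1)α} and e^{-i(-1)γ}:
Half-angle: c=0.912824, s=0.408354. N=√(24·2·2·24)=48.000000
k∈{0,1,2} keeps every argument non-negative
  k=0: (−1)^2·48.0000/(8)·0.9128^4·0.4084^2 = +0.694660
  k=1: (−1)^3·48.0000/(6)·0.9128^2·0.4084^4 = -0.185358
  k=2: (−1)^4·48.0000/(48)·0.9128^0·0.4084^6 = +0.004637
d^3_{1,-1}(0.8413) = +0.694660 -0.185358 +0.004637 = +0.513939
|D^3_{1,-1}|² = |d^3_{1,-1}(β)|² = (+0.513939)² = 0.264133 (the z-rotation phases have unit modulus)

P=0.2641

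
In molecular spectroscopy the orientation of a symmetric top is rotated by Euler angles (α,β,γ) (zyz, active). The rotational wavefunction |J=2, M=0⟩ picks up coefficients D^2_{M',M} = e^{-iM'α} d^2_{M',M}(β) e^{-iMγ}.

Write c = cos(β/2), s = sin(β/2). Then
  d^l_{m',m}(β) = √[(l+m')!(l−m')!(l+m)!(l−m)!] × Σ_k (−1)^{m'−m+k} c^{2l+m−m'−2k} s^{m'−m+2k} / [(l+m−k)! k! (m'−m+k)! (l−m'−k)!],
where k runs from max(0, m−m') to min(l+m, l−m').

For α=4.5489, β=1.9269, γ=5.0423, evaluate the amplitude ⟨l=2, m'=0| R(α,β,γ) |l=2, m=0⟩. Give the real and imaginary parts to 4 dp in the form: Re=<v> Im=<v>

Re=-0.3177 Im=0.0000

First d^2_{0,0}(β=1.9269), then the phase factors e^{-i(0)α} and e^{-i(0)γ}:
c=cos(1.9269/2)=0.570690, s=sin(1.9269/2)=0.821165; N=√[2·2·2·2]=4.000000
k: max(0,(0)−(0))=0 … min(2+(0),2−(0))=2
  k=0: (−1)^0·4.0000/(4)·0.5707^4·0.8212^0 = +0.106072
  k=1: (−1)^1·4.0000/(1)·0.5707^2·0.8212^2 = -0.878461
  k=2: (−1)^2·4.0000/(4)·0.5707^0·0.8212^4 = +0.454697
d^2_{0,0}(1.9269) = +0.106072 -0.878461 +0.454697 = -0.317691
Attach z-rotation phases: D = e^{-i(0)(4.5489)}·(-0.317691)·e^{-i(0)(5.0423)} = -0.317691+0.000000i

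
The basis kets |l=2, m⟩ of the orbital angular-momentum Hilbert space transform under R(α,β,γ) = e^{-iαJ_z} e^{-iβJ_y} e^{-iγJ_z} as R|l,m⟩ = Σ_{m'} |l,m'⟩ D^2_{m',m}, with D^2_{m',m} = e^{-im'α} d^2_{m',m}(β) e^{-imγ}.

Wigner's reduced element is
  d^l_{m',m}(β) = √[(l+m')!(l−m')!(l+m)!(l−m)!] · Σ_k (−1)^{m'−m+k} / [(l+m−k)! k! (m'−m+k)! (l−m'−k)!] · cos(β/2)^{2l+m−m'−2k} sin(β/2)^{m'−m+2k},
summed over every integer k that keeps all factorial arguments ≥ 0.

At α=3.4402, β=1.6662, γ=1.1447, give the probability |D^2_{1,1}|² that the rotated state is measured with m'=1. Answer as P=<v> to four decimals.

P=0.2900

D^2_{1,1}(3.4402,1.6662,1.1447) = e^{-i·1·3.4402}·d^2_{1,1}(1.6662)·e^{-i·1·1.1447}. Compute d first:
c=cos(1.6662/2)=0.672585, s=sin(1.6662/2)=0.740020; N=√[6·1·6·1]=6.000000
The bounds max(0,m−m')=0 and min(l+m,l−m')=1 give 2 terms
  k=0: (−1)^0·6.0000/(6)·0.6726^4·0.7400^0 = +0.204639
  k=1: (−1)^1·6.0000/(2)·0.6726^2·0.7400^2 = -0.743194
d^2_{1,1}(1.6662) = +0.204639 -0.743194 = -0.538555
|D^2_{1,1}|² = |d^2_{1,1}(β)|² = (-0.538555)² = 0.290042 (the z-rotation phases have unit modulus)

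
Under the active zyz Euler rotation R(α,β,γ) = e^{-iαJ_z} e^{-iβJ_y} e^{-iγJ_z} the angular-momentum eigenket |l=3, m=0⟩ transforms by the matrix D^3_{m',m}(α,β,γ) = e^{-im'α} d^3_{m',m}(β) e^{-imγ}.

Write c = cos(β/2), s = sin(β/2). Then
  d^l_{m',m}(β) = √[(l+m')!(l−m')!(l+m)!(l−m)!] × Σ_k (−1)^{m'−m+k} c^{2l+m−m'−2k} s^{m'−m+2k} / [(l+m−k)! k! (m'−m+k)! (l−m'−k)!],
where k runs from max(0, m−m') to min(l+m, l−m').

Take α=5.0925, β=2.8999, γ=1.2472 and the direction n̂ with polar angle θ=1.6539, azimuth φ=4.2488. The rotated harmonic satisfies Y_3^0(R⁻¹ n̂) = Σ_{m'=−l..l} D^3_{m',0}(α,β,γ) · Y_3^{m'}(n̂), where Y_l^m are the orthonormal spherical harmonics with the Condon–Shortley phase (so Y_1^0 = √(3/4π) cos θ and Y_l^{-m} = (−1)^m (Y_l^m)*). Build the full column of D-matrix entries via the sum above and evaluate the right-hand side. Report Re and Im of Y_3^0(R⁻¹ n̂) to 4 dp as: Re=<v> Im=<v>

Re=-0.2422 Im=0.0000

Need the full column D^3_{m',0} for m'=−3..3 at α=5.0925, β=2.8999, γ=1.2472.
cos(β/2)=0.120552, sin(β/2)=0.992707
d^3_{-3,0}: single k=3 term ⇒ +0.007665;  D = -0.006966+0.003198i
d^3_{-2,0}: k∈[2..3] ⇒ +0.001140 -0.077303 = -0.076163;  D = +0.055194+0.052483i
d^3_{-1,0}: k∈[1..3] ⇒ +0.000088 -0.017812 +0.402598 = +0.384874;  D = +0.142797-0.357403i
d^3_{0,0}: k∈[0..3] ⇒ +0.000003 -0.001873 +0.127022 -0.957032 = -0.831880;  D = -0.831880+0.000000i
d^3_{1,0}: k∈[0..2] ⇒ -0.000088 +0.017812 -0.402598 = -0.384874;  D = -0.142797-0.357403i
d^3_{2,0}: k∈[0..1] ⇒ +0.001140 -0.077303 = -0.076163;  D = +0.055194-0.052483i
d^3_{3,0}: single k=0 term ⇒ -0.007665;  D = +0.006966+0.003198i
Y_3^{m'}(θ=1.6539,φ=4.2488) and Σ D·Y over m':
  (-0.0070+0.0032i)·(+0.4062-0.0739i)  (+0.0552+0.0525i)·(+0.0506+0.0674i)  (+0.1428-0.3574i)·(+0.1391-0.2781i)  (-0.8319+0.0000i)·(+0.0919+0.0000i)  (-0.1428-0.3574i)·(-0.1391-0.2781i)  (+0.0552-0.0525i)·(+0.0506-0.0674i)  (+0.0070+0.0032i)·(-0.4062-0.0739i)
Y_3^0(R⁻¹ n̂) = -0.242207+0.000000i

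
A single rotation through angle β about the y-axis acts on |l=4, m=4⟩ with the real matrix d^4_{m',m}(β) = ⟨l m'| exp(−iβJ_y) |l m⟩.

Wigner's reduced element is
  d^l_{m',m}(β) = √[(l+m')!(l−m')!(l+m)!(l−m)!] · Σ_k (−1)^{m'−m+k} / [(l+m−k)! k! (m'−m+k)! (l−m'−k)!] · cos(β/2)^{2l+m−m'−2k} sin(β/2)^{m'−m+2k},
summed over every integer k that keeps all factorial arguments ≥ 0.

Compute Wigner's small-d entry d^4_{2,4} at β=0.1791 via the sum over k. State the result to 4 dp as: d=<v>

d=0.0413

d^4_{2,4}(β=0.1791) via Wigner's sum:
c=cos(0.1791/2)=0.995993, s=sin(0.1791/2)=0.089430; N=√[720·2·40320·1]=7619.763776
Admissible k: 2..2 (factorial args all ≥0)
  k=2: (−1)^0·7619.7638/(1440)·0.9960^6·0.0894^2 = +0.041313
d^4_{2,4}(0.1791) = +0.041313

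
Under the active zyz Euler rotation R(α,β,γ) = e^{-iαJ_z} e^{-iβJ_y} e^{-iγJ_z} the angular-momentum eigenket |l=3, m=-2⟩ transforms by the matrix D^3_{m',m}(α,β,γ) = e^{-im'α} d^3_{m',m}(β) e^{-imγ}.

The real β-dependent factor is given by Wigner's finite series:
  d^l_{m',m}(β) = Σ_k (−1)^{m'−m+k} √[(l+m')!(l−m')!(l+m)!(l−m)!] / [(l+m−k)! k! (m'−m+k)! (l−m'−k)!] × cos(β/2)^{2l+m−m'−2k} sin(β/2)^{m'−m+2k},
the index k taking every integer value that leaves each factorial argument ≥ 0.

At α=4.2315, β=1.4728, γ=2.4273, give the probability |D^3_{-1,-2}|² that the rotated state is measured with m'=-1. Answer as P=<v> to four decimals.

D^3_{-1,-2}(4.2315,1.4728,2.4273) = e^{-i·-1·4.2315}·d^3_{-1,-2}(1.4728)·e^{-i·-2·2.4273}. Compute d first:
With c≡cos(β/2)=0.740891 and s≡sin(β/2)=0.671625, N=[2·24·1·120]^{1/2}=75.894664
k: max(0,(-2)−(-1))=0 … min(3+(-2),3−(-1))=1
  k=0: (−1)^1·75.8947/(24)·0.7409^5·0.6716^1 = -0.474132
  k=1: (−1)^2·75.8947/(12)·0.7409^3·0.6716^3 = +0.779245
d^3_{-1,-2}(1.4728) = -0.474132 +0.779245 = +0.305113
|D^3_{-1,-2}|² = |d^3_{-1,-2}(β)|² = (+0.305113)² = 0.093094 (the z-rotation phases have unit modulus)

P=0.0931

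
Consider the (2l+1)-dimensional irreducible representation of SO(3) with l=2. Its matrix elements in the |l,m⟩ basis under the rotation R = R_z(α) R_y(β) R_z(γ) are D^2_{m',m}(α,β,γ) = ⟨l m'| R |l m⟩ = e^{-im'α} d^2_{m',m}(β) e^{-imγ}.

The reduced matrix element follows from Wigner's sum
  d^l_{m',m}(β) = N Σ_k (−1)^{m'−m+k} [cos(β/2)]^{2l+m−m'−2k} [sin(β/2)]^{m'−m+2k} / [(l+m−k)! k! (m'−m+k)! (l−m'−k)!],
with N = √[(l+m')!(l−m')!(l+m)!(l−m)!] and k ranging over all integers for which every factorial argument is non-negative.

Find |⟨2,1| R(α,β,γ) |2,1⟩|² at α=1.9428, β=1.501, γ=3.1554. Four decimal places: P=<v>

D^2_{1,1}(1.9428,1.501,3.1554) = e^{-i·1·1.9428}·d^2_{1,1}(1.501)·e^{-i·1·3.1554}. Compute d first:
Half-angle: c=0.731348, s=0.682005. N=√(6·1·6·1)=6.000000
The bounds max(0,m−m')=0 and min(l+m,l−m')=1 give 2 terms
  k=0: (−1)^0·6.0000/(6)·0.7313^4·0.6820^0 = +0.286086
  k=1: (−1)^1·6.0000/(2)·0.7313^2·0.6820^2 = -0.746352
d^2_{1,1}(1.501) = +0.286086 -0.746352 = -0.460267
|D^2_{1,1}|² = |d^2_{1,1}(β)|² = (-0.460267)² = 0.211845 (the z-rotation phases have unit modulus)

P=0.2118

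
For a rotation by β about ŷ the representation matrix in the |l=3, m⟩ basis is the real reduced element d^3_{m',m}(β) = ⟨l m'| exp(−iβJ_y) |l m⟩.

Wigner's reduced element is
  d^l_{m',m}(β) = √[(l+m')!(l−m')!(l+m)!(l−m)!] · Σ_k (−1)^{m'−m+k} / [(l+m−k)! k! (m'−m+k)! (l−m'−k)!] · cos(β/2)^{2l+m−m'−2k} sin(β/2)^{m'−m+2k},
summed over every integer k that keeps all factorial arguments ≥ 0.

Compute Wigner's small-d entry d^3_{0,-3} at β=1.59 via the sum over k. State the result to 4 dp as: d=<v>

d^3_{0,-3}(β=1.59) via Wigner's sum:
Half-angle: c=0.700285, s=0.713864. N=√(6·6·1·720)=160.996894
k∈{0} keeps every argument non-negative
  k=0: (−1)^3·160.9969/(36)·0.7003^3·0.7139^3 = -0.558708
d^3_{0,-3}(1.59) = -0.558708

d=-0.5587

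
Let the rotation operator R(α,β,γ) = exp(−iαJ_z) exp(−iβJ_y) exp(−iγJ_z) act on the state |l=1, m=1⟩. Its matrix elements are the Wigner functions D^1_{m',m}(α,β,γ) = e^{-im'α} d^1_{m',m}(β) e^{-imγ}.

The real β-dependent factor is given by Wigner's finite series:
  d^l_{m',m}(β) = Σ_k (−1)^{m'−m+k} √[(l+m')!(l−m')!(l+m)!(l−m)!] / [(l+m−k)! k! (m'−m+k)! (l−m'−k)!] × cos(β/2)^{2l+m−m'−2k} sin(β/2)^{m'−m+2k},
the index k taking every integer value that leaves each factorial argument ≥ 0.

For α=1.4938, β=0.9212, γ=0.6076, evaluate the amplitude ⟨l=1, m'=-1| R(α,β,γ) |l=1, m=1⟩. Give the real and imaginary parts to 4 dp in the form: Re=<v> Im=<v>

Re=0.1249 Im=0.1531

Split into d^1_{-1,1}(β=0.9212) × two z-phases.
Half-angle: c=0.895786, s=0.444486. N=√(1·2·2·1)=2.000000
k: max(0,(1)−(-1))=2 … min(1+(1),1−(-1))=2
  k=2: (−1)^0·2.0000/(2)·0.8958^0·0.4445^2 = +0.197568
d^1_{-1,1}(0.9212) = +0.197568
Phases: e^{-i·(-1)·1.4938}=+0.076920+0.997037i, e^{-i·(1)·0.6076}=+0.821021-0.570899i ⇒ D=+0.124934+0.153050i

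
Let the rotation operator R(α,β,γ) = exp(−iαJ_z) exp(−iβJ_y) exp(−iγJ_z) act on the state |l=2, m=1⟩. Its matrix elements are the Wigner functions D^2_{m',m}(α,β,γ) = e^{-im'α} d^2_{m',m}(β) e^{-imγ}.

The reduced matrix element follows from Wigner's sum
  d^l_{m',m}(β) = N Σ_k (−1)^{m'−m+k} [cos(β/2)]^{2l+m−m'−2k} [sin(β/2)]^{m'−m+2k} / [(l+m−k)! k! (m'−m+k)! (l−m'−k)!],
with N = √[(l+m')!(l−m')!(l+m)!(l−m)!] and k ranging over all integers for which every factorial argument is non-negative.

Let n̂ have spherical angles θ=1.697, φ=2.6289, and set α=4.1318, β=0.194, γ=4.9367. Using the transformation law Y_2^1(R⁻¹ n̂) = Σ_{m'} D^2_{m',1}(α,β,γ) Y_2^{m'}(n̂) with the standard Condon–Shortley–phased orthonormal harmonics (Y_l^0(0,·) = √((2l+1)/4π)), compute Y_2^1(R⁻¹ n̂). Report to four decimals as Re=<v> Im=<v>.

Need the full column D^2_{m',1} for m'=−2..2 at α=4.1318, β=0.194, γ=4.9367.
cos(β/2)=0.995299, sin(β/2)=0.096848
d^2_{-2,1}: single k=3 term ⇒ +0.001808;  D = -0.001777-0.000333i
d^2_{-1,1}: k∈[2..3] ⇒ +0.027875 -0.000088 = +0.027787;  D = +0.019261-0.020028i
d^2_{0,1}: k∈[1..2] ⇒ +0.233898 -0.002215 = +0.231684;  D = +0.051534+0.225879i
d^2_{1,1}: k∈[0..1] ⇒ +0.981329 -0.027875 = +0.953454;  D = -0.893579-0.332554i
d^2_{2,1}: single k=0 term ⇒ -0.190977;  D = -0.153871+0.113119i
Y_2^{m'}(θ=1.697,φ=2.6289) and Σ D·Y over m':
  (-0.0018-0.0003i)·(+0.1972+0.3250i)  (+0.0193-0.0200i)·(+0.0841+0.0473i)  (+0.0515+0.2259i)·(-0.3004+0.0000i)  (-0.8936-0.3326i)·(-0.0841+0.0473i)  (-0.1539+0.1131i)·(+0.1972-0.3250i)
Y_2^1(R⁻¹ n̂) = +0.084115-0.011281i

Re=0.0841 Im=-0.0113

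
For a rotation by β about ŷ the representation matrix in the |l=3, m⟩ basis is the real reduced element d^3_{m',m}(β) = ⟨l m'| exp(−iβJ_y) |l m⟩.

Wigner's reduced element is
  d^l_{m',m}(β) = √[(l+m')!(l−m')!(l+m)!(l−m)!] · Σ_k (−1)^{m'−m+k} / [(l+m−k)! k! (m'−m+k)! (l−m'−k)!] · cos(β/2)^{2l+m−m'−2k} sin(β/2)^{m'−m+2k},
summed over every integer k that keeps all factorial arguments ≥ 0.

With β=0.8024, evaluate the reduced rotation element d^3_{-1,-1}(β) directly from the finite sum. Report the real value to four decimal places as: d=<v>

d^3_{-1,-1}(β=0.8024) via Wigner's sum:
With c≡cos(β/2)=0.920593 and s≡sin(β/2)=0.390523, N=[2·24·2·24]^{1/2}=48.000000
The bounds max(0,m−m')=0 and min(l+m,l−m')=2 give 3 terms
  k=0: (−1)^0·48.0000/(48)·0.9206^6·0.3905^0 = +0.608704
  k=1: (−1)^1·48.0000/(6)·0.9206^4·0.3905^2 = -0.876304
  k=2: (−1)^2·48.0000/(8)·0.9206^2·0.3905^4 = +0.118270
d^3_{-1,-1}(0.8024) = +0.608704 -0.876304 +0.118270 = -0.149330

d=-0.1493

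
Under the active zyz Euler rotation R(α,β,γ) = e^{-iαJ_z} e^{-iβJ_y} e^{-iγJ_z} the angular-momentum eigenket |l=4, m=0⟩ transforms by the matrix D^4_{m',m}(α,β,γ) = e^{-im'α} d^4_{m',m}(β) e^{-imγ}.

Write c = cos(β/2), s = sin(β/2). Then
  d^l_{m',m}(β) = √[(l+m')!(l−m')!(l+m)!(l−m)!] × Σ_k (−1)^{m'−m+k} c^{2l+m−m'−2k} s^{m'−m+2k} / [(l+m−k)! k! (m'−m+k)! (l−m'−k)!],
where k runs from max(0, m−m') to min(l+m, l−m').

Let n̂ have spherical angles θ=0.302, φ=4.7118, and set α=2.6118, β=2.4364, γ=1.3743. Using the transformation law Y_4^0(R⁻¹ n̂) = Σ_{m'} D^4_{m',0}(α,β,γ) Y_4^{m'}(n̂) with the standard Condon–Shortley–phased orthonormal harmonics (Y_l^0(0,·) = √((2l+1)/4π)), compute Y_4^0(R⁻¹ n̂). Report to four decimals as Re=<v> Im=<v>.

Need the full column D^4_{m',0} for m'=−4..4 at α=2.6118, β=2.4364, γ=1.3743.
cos(β/2)=0.345336, sin(β/2)=0.938479
d^4_{-4,0}: single k=4 term ⇒ +0.092302;  D = -0.048117-0.078768i
d^4_{-3,0}: k∈[3..4] ⇒ +0.048034 -0.354741 = -0.306707;  D = -0.005699-0.306655i
d^4_{-2,0}: k∈[2..4] ⇒ +0.014172 -0.279096 +0.772951 = +0.508026;  D = +0.248544-0.443077i
d^4_{-1,0}: k∈[1..4] ⇒ +0.002458 -0.108930 +0.804477 -0.990214 = -0.292209;  D = +0.252150-0.147669i
d^4_{0,0}: k∈[0..4] ⇒ +0.000202 -0.023901 +0.397161 -1.303619 +0.601724 = -0.328433;  D = -0.328433+0.000000i
d^4_{1,0}: k∈[0..3] ⇒ -0.002458 +0.108930 -0.804477 +0.990214 = +0.292209;  D = -0.252150-0.147669i
d^4_{2,0}: k∈[0..2] ⇒ +0.014172 -0.279096 +0.772951 = +0.508026;  D = +0.248544+0.443077i
d^4_{3,0}: k∈[0..1] ⇒ -0.048034 +0.354741 = +0.306707;  D = +0.005699-0.306655i
d^4_{4,0}: single k=0 term ⇒ +0.092302;  D = -0.048117+0.078768i
Y_4^{m'}(θ=0.302,φ=4.7118) and Σ D·Y over m':
  (-0.0481-0.0788i)·(+0.0035+0.0000i)  (-0.0057-0.3067i)·(+0.0001-0.0314i)  (+0.2485-0.4431i)·(-0.1592-0.0002i)  (+0.2522-0.1477i)·(-0.0003+0.4542i)  (-0.3284+0.0000i)·(+0.5009+0.0000i)  (-0.2522-0.1477i)·(+0.0003+0.4542i)  (+0.2485+0.4431i)·(-0.1592+0.0002i)  (+0.0057-0.3067i)·(-0.0001-0.0314i)  (-0.0481+0.0788i)·(+0.0035-0.0000i)
Y_4^0(R⁻¹ n̂) = -0.129458-0.000000i

Re=-0.1295 Im=0.0000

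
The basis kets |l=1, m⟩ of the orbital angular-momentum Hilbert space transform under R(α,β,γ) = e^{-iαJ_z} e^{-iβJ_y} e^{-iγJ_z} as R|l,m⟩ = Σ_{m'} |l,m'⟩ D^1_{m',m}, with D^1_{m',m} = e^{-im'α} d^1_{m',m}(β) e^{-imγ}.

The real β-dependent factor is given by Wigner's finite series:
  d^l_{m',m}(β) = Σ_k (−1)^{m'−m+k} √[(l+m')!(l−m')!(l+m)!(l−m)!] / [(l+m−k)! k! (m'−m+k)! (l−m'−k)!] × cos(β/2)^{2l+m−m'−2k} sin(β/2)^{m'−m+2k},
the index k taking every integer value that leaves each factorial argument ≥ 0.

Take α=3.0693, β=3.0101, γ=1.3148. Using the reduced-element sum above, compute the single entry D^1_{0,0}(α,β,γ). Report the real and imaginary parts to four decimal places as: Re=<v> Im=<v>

Re=-0.9914 Im=0.0000

Split into d^1_{0,0}(β=3.0101) × two z-phases.
Half-angle: c=0.065699, s=0.997839. N=√(1·1·1·1)=1.000000
The bounds max(0,m−m')=0 and min(l+m,l−m')=1 give 2 terms
  k=0: (−1)^0·1.0000/(1)·0.0657^2·0.9978^0 = +0.004316
  k=1: (−1)^1·1.0000/(1)·0.0657^0·0.9978^2 = -0.995684
d^1_{0,0}(3.0101) = +0.004316 -0.995684 = -0.991367
Phases: e^{-i·(0)·3.0693}=+1.000000+0.000000i, e^{-i·(0)·1.3148}=+1.000000+0.000000i ⇒ D=-0.991367+0.000000i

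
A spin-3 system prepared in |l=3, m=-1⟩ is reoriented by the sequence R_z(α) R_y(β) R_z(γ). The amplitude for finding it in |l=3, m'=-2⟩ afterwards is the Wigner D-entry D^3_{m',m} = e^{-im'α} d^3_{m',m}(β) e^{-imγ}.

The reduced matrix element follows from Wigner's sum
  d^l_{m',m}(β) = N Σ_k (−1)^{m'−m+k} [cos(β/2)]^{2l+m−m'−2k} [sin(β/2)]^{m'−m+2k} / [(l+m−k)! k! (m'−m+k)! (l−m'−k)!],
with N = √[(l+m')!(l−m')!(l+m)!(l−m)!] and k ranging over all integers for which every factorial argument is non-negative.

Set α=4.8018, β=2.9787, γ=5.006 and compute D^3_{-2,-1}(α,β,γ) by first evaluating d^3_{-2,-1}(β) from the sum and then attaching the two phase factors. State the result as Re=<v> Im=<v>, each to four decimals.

Re=0.0015 Im=-0.0030

Split into d^3_{-2,-1}(β=2.9787) × two z-phases.
With c≡cos(β/2)=0.081356 and s≡sin(β/2)=0.996685, N=[1·120·2·24]^{1/2}=75.894664
k: max(0,(-1)−(-2))=1 … min(3+(-1),3−(-2))=2
  k=1: (−1)^0·75.8947/(24)·0.0814^5·0.9967^1 = +0.000011
  k=2: (−1)^1·75.8947/(12)·0.0814^3·0.9967^3 = -0.003372
d^3_{-2,-1}(2.9787) = +0.000011 -0.003372 = -0.003361
Phases: e^{-i·(-2)·4.8018}=-0.984054-0.177871i, e^{-i·(-1)·5.006}=+0.289411-0.957205i ⇒ D=+0.001529-0.002993i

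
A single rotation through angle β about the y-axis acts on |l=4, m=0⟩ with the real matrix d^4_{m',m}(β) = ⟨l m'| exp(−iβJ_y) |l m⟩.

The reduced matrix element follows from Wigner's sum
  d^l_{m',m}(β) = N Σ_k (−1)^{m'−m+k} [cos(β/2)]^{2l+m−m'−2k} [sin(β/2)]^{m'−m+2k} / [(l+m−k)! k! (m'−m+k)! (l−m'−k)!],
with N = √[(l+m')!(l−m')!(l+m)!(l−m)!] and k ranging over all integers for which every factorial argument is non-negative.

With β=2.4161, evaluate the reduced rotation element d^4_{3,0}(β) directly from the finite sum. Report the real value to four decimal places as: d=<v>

d^4_{3,0}(β=2.4161) via Wigner's sum:
Half-angle: c=0.354843, s=0.934926. N=√(5040·1·24·24)=1703.830978
The bounds max(0,m−m')=0 and min(l+m,l−m')=1 give 2 terms
  k=0: (−1)^3·1703.8310/(144)·0.3548^5·0.9349^3 = -0.054397
  k=1: (−1)^4·1703.8310/(144)·0.3548^3·0.9349^5 = +0.377624
d^4_{3,0}(2.4161) = -0.054397 +0.377624 = +0.323226

d=0.3232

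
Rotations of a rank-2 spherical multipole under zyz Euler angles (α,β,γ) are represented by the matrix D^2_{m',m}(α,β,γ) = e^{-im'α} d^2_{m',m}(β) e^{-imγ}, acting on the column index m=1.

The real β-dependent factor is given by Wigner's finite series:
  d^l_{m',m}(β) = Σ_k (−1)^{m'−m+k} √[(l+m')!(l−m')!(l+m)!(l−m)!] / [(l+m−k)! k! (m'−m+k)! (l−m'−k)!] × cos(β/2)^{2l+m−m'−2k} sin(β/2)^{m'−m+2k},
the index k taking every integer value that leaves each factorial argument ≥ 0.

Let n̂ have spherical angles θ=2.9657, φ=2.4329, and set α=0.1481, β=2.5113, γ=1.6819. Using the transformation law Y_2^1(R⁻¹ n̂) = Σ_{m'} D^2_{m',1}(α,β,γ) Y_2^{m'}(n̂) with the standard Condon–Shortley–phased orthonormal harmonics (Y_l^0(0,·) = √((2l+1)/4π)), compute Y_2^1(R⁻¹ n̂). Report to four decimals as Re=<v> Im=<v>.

Re=-0.0320 Im=0.3843

Need the full column D^2_{m',1} for m'=−2..2 at α=0.1481, β=2.5113, γ=1.6819.
cos(β/2)=0.309956, sin(β/2)=0.950751
d^2_{-2,1}: single k=3 term ⇒ +0.532758;  D = +0.098049-0.523658i
d^2_{-1,1}: k∈[2..3] ⇒ +0.260528 -0.817085 = -0.556557;  D = -0.020586+0.556176i
d^2_{0,1}: k∈[1..2] ⇒ +0.069349 -0.652493 = -0.583143;  D = +0.064656+0.579548i
d^2_{1,1}: k∈[0..1] ⇒ +0.009230 -0.260528 = -0.251298;  D = +0.064410+0.242903i
d^2_{2,1}: single k=0 term ⇒ -0.056623;  D = +0.022430+0.051991i
Y_2^{m'}(θ=2.9657,φ=2.4329) and Σ D·Y over m':
  (+0.0980-0.5237i)·(+0.0018+0.0117i)  (-0.0206+0.5562i)·(+0.1011+0.0866i)  (+0.0647+0.5795i)·(+0.6018+0.0000i)  (+0.0644+0.2429i)·(-0.1011+0.0866i)  (+0.0224+0.0520i)·(+0.0018-0.0117i)
Y_2^1(R⁻¹ n̂) = -0.031954+0.384263i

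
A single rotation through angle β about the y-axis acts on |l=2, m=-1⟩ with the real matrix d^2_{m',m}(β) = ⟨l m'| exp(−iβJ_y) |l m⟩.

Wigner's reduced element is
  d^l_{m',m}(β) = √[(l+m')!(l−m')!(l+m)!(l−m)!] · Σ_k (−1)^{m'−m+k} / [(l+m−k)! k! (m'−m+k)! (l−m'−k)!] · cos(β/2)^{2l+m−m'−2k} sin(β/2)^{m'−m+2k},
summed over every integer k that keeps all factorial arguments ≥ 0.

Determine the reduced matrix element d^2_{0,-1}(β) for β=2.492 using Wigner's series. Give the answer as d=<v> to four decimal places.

d^2_{0,-1}(β=2.492) via Wigner's sum:
c=cos(2.492/2)=0.319116, s=sin(2.492/2)=0.947716; N=√[2·2·1·6]=4.898979
Admissible k: 0..1 (factorial args all ≥0)
  k=0: (−1)^1·4.8990/(2)·0.3191^3·0.9477^1 = -0.075439
  k=1: (−1)^2·4.8990/(2)·0.3191^1·0.9477^3 = +0.665362
d^2_{0,-1}(2.492) = -0.075439 +0.665362 = +0.589923

d=0.5899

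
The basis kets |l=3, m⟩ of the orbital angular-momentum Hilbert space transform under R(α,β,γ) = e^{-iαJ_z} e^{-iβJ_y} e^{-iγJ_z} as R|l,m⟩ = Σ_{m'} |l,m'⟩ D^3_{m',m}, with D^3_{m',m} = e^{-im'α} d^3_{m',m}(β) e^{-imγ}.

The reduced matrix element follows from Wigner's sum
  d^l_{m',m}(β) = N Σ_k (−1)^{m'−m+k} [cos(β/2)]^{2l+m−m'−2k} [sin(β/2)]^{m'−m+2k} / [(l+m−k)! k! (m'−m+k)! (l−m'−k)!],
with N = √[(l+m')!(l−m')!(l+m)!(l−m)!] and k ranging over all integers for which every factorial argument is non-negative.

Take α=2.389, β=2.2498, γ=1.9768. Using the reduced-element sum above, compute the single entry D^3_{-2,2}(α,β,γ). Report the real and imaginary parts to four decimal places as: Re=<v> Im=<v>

Re=0.0522 Im=0.0564

First d^3_{-2,2}(β=2.2498), then the phase factors e^{-i(-2)α} and e^{-i(2)γ}:
With c≡cos(β/2)=0.431267 and s≡sin(β/2)=0.902224, N=[1·120·120·1]^{1/2}=120.000000
Admissible k: 4..5 (factorial args all ≥0)
  k=4: (−1)^0·120.0000/(24)·0.4313^2·0.9022^4 = +0.616198
  k=5: (−1)^1·120.0000/(120)·0.4313^0·0.9022^6 = -0.539371
d^3_{-2,2}(2.2498) = +0.616198 -0.539371 = +0.076827
Phases: e^{-i·(-2)·2.389}=+0.065564-0.997848i, e^{-i·(2)·1.9768}=-0.688043+0.725670i ⇒ D=+0.052165+0.056402i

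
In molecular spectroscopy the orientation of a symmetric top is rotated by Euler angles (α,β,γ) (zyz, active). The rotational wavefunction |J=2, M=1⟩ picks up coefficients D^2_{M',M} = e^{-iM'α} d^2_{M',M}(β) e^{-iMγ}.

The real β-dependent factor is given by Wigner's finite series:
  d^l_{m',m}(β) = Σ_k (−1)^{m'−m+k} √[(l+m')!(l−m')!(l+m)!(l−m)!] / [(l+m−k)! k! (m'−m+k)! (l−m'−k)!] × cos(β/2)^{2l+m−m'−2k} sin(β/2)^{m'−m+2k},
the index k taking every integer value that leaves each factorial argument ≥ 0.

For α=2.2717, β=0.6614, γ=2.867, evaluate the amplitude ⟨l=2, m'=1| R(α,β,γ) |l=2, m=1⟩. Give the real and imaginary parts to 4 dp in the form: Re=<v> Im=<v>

First d^2_{1,1}(β=0.6614), then the phase factors e^{-i(1)α} and e^{-i(1)γ}:
c=cos(0.6614/2)=0.945815, s=sin(0.6614/2)=0.324705; N=√[6·1·6·1]=6.000000
k∈{0,1} keeps every argument non-negative
  k=0: (−1)^0·6.0000/(6)·0.9458^4·0.3247^0 = +0.800249
  k=1: (−1)^1·6.0000/(2)·0.9458^2·0.3247^2 = -0.282952
d^2_{1,1}(0.6614) = +0.800249 -0.282952 = +0.517298
D = (-0.644909-0.764260i)·(+0.517298)·(-0.962536-0.271155i) = +0.213910+0.470998i

Re=0.2139 Im=0.4710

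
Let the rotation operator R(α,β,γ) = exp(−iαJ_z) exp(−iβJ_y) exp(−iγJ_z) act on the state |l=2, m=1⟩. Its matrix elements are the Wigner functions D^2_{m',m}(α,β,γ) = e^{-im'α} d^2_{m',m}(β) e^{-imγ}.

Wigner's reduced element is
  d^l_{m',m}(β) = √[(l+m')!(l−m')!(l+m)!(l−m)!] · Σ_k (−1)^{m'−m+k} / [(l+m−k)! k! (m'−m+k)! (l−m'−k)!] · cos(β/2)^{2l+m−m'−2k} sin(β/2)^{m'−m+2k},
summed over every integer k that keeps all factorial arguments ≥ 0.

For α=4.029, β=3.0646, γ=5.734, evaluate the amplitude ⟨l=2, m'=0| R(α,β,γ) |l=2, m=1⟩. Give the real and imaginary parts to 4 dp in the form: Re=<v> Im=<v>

Re=-0.0801 Im=-0.0490

D^2_{0,1}(4.029,3.0646,5.734) = e^{-i·0·4.029}·d^2_{0,1}(3.0646)·e^{-i·1·5.734}. Compute d first:
Half-angle: c=0.038487, s=0.999259. N=√(2·2·6·1)=4.898979
Admissible k: 1..2 (factorial args all ≥0)
  k=1: (−1)^0·4.8990/(2)·0.0385^3·0.9993^1 = +0.000140
  k=2: (−1)^1·4.8990/(2)·0.0385^1·0.9993^3 = -0.094064
d^2_{0,1}(3.0646) = +0.000140 -0.094064 = -0.093924
Phases: e^{-i·(0)·4.029}=+1.000000+0.000000i, e^{-i·(1)·5.734}=+0.852950+0.521993i ⇒ D=-0.080113-0.049028i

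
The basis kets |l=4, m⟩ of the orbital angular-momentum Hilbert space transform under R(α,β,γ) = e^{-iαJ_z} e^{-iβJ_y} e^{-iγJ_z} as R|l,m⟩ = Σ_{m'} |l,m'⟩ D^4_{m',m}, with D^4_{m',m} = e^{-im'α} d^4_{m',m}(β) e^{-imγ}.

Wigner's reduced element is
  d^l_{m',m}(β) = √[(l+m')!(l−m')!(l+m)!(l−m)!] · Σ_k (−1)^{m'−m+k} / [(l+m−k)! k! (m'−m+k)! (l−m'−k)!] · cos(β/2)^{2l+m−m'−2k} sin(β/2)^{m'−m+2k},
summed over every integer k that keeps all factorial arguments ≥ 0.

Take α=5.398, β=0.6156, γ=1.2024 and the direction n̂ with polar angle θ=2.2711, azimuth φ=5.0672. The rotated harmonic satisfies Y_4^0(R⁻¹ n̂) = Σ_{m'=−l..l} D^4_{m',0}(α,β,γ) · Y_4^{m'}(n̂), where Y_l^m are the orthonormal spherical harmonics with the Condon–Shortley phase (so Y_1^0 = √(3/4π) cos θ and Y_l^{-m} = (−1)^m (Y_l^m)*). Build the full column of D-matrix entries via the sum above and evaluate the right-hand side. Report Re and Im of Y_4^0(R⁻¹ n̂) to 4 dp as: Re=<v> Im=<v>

Need the full column D^4_{m',0} for m'=−4..4 at α=5.398, β=0.6156, γ=1.2024.
cos(β/2)=0.953002, sin(β/2)=0.302963
d^4_{-4,0}: single k=4 term ⇒ +0.058141;  D = -0.053571+0.022596i
d^4_{-3,0}: k∈[3..4] ⇒ +0.258644 -0.026139 = +0.232504;  D = -0.205578-0.108609i
d^4_{-2,0}: k∈[2..4] ⇒ +0.652325 -0.175802 +0.006663 = +0.483185;  D = -0.095793-0.473595i
d^4_{-1,0}: k∈[1..4] ⇒ +0.967302 -0.586549 +0.059278 -0.000998 = +0.439033;  D = +0.277972-0.339826i
d^4_{0,0}: k∈[0..4] ⇒ +0.680381 -1.100177 +0.250170 -0.011237 +0.000071 = -0.180792;  D = -0.180792+0.000000i
d^4_{1,0}: k∈[0..3] ⇒ -0.967302 +0.586549 -0.059278 +0.000998 = -0.439033;  D = -0.277972-0.339826i
d^4_{2,0}: k∈[0..2] ⇒ +0.652325 -0.175802 +0.006663 = +0.483185;  D = -0.095793+0.473595i
d^4_{3,0}: k∈[0..1] ⇒ -0.258644 +0.026139 = -0.232504;  D = +0.205578-0.108609i
d^4_{4,0}: single k=0 term ⇒ +0.058141;  D = -0.053571-0.022596i
Y_4^{m'}(θ=2.2711,φ=5.0672) and Σ D·Y over m':
  (-0.0536+0.0226i)·(+0.0228-0.1495i)  (-0.2056-0.1086i)·(+0.3154+0.1749i)  (-0.0958-0.4736i)·(-0.2830+0.2430i)  (+0.2780-0.3398i)·(+0.0075+0.0203i)  (-0.1808+0.0000i)·(-0.3620+0.0000i)  (-0.2780-0.3398i)·(-0.0075+0.0203i)  (-0.0958+0.4736i)·(-0.2830-0.2430i)  (+0.2056-0.1086i)·(-0.3154+0.1749i)  (-0.0536-0.0226i)·(+0.0228+0.1495i)
Y_4^0(R⁻¹ n̂) = +0.280482+0.000000i

Re=0.2805 Im=0.0000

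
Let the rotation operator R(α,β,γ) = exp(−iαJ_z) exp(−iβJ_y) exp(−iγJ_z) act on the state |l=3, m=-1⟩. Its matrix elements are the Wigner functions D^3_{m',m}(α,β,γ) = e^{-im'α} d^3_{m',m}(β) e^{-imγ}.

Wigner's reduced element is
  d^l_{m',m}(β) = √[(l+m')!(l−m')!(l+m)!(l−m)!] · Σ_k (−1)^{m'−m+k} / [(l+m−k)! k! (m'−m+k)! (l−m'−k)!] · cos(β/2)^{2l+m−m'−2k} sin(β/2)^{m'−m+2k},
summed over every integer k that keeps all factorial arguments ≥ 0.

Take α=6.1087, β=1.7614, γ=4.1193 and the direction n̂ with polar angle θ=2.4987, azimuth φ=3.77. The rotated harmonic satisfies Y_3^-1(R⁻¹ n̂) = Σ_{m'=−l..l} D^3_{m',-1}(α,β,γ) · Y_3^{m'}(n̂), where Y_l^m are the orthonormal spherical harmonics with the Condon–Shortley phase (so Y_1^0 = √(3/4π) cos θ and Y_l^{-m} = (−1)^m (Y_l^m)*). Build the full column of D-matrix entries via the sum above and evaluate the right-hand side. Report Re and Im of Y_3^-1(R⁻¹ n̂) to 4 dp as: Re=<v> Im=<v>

Need the full column D^3_{m',-1} for m'=−3..3 at α=6.1087, β=1.7614, γ=4.1193.
cos(β/2)=0.636611, sin(β/2)=0.771185
d^3_{-3,-1}: single k=2 term ⇒ +0.378321;  D = -0.339955-0.166003i
d^3_{-2,-1}: k∈[1..2] ⇒ +0.254994 -0.748391 = -0.493397;  D = +0.399045+0.290178i
d^3_{-1,-1}: k∈[0..2] ⇒ +0.066565 -0.781456 +0.860070 = +0.145179;  D = -0.100811-0.104470i
d^3_{0,-1}: k∈[0..2] ⇒ -0.279332 +1.229732 -0.601530 = +0.348870;  D = -0.194992-0.289289i
d^3_{1,-1}: k∈[0..2] ⇒ +0.586092 -1.146760 +0.210354 = -0.350314;  D = +0.142397+0.320067i
d^3_{2,-1}: k∈[0..1] ⇒ -0.748391 +0.549119 = -0.199272;  D = +0.048164+0.193364i
d^3_{3,-1}: single k=0 term ⇒ +0.555173;  D = -0.038627-0.553827i
Y_3^{m'}(θ=2.4987,φ=3.77) and Σ D·Y over m':
  (-0.3400-0.1660i)·(+0.0278+0.0855i)  (+0.3990+0.2902i)·(-0.0908+0.2796i)  (-0.1008-0.1045i)·(-0.3453+0.2509i)  (-0.1950-0.2893i)·(-0.0606+0.0000i)  (+0.1424+0.3201i)·(+0.3453+0.2509i)  (+0.0482+0.1934i)·(-0.0908-0.2796i)  (-0.0386-0.5538i)·(-0.0278+0.0855i)
Y_3^-1(R⁻¹ n̂) = +0.027185+0.207176i

Re=0.0272 Im=0.2072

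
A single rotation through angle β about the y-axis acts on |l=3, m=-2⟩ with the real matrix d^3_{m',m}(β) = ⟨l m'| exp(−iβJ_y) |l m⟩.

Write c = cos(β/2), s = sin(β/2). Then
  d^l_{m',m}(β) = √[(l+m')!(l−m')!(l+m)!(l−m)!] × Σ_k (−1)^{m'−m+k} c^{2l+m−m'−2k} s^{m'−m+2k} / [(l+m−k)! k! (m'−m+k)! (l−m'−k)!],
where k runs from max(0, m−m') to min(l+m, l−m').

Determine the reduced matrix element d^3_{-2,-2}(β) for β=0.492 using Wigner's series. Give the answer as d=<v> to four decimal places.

d=0.5700

d^3_{-2,-2}(β=0.492) via Wigner's sum:
With c≡cos(β/2)=0.969894 and s≡sin(β/2)=0.243526, N=[1·120·1·120]^{1/2}=120.000000
k∈{0,1} keeps every argument non-negative
  k=0: (−1)^0·120.0000/(120)·0.9699^6·0.2435^0 = +0.832427
  k=1: (−1)^1·120.0000/(24)·0.9699^4·0.2435^2 = -0.262397
d^3_{-2,-2}(0.492) = +0.832427 -0.262397 = +0.570030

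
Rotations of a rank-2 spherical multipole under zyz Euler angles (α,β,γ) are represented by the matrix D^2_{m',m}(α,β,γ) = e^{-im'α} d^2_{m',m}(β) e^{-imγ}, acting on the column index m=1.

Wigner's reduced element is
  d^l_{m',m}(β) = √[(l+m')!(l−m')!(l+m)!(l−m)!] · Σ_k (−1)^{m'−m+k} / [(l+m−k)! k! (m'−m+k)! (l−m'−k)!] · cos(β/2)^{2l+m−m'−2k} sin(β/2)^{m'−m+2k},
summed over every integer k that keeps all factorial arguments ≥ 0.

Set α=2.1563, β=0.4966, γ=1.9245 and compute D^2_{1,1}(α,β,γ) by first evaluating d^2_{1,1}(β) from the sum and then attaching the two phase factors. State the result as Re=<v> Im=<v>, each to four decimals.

Re=-0.4207 Im=0.5751

First d^2_{1,1}(β=0.4966), then the phase factors e^{-i(1)α} and e^{-i(1)γ}:
Half-angle: c=0.969332, s=0.245756. N=√(6·1·6·1)=6.000000
The bounds max(0,m−m')=0 and min(l+m,l−m')=1 give 2 terms
  k=0: (−1)^0·6.0000/(6)·0.9693^4·0.2458^0 = +0.882855
  k=1: (−1)^1·6.0000/(2)·0.9693^2·0.2458^2 = -0.170246
d^2_{1,1}(0.4966) = +0.882855 -0.170246 = +0.712610
D = (-0.552619-0.833434i)·(+0.712610)·(-0.346375-0.938096i) = -0.420745+0.575140i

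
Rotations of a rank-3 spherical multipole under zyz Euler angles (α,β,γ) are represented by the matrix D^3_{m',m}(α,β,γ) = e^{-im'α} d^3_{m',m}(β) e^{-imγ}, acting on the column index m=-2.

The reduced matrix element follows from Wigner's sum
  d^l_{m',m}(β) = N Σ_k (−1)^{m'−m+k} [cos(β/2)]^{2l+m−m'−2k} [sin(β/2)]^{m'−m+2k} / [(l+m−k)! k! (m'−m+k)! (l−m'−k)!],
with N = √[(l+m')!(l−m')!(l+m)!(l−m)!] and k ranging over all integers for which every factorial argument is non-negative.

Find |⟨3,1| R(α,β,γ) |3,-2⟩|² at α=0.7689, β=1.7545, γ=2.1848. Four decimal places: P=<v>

P=0.0432

Split into d^3_{1,-2}(β=1.7545) × two z-phases.
Half-angle: c=0.639268, s=0.768984. N=√(24·2·1·120)=75.894664
The bounds max(0,m−m')=0 and min(l+m,l−m')=1 give 2 terms
  k=0: (−1)^3·75.8947/(12)·0.6393^3·0.7690^3 = -0.751330
  k=1: (−1)^4·75.8947/(24)·0.6393^1·0.7690^5 = +0.543587
d^3_{1,-2}(1.7545) = -0.751330 +0.543587 = -0.207743
|D^3_{1,-2}|² = |d^3_{1,-2}(β)|² = (-0.207743)² = 0.043157 (the z-rotation phases have unit modulus)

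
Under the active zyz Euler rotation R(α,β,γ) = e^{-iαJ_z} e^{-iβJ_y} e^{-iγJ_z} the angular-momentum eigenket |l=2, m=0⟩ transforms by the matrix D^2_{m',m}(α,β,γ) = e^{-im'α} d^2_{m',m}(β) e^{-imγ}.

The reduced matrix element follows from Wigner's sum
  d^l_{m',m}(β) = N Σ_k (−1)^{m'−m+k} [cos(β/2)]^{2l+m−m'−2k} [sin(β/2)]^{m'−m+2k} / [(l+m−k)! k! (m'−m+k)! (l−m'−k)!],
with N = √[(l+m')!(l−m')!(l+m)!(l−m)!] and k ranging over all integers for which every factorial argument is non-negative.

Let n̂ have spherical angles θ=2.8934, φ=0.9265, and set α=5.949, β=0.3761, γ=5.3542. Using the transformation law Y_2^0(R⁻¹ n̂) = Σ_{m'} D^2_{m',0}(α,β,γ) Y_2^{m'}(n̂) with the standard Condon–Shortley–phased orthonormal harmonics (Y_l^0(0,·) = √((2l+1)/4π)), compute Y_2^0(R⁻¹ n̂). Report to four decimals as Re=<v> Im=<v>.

Need the full column D^2_{m',0} for m'=−2..2 at α=5.949, β=0.3761, γ=5.3542.
cos(β/2)=0.982371, sin(β/2)=0.186944
d^2_{-2,0}: single k=2 term ⇒ +0.082613;  D = +0.064837-0.051196i
d^2_{-1,0}: k∈[1..2] ⇒ +0.434123 -0.015721 = +0.418402;  D = +0.395255-0.137236i
d^2_{0,0}: k∈[0..2] ⇒ +0.931326 -0.134906 +0.001221 = +0.797641;  D = +0.797641+0.000000i
d^2_{1,0}: k∈[0..1] ⇒ -0.434123 +0.015721 = -0.418402;  D = -0.395255-0.137236i
d^2_{2,0}: single k=0 term ⇒ +0.082613;  D = +0.064837+0.051196i
Y_2^{m'}(θ=2.8934,φ=0.9265) and Σ D·Y over m':
  (+0.0648-0.0512i)·(-0.0065-0.0224i)  (+0.3953-0.1372i)·(-0.1105+0.1471i)  (+0.7976+0.0000i)·(+0.5737+0.0000i)  (-0.3953-0.1372i)·(+0.1105+0.1471i)  (+0.0648+0.0512i)·(-0.0065+0.0224i)
Y_2^0(R⁻¹ n̂) = +0.407484-0.000000i

Re=0.4075 Im=0.0000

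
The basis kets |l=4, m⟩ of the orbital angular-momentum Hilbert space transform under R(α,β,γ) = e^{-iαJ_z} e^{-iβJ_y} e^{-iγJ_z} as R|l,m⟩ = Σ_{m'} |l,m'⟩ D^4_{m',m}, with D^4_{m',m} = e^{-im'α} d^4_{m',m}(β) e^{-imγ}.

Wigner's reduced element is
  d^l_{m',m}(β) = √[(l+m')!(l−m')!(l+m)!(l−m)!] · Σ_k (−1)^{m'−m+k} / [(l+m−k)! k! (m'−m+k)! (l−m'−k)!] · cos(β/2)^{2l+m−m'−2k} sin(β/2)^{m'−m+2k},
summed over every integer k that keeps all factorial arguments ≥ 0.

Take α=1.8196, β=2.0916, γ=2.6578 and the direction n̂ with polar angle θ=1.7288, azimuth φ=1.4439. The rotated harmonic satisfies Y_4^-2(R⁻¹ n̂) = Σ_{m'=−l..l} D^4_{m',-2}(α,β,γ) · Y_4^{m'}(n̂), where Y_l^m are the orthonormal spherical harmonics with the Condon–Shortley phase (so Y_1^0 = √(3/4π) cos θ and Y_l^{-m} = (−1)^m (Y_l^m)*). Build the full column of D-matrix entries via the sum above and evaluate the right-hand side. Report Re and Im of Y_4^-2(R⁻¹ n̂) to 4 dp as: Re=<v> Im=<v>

Need the full column D^4_{m',-2} for m'=−4..4 at α=1.8196, β=2.0916, γ=2.6578.
cos(β/2)=0.501210, sin(β/2)=0.865326
d^4_{-4,-2}: single k=2 term ⇒ +0.062814;  D = +0.062790+0.001735i
d^4_{-3,-2}: k∈[1..2] ⇒ +0.025726 -0.230050 = -0.204323;  D = +0.044824+0.199346i
d^4_{-2,-2}: k∈[0..2] ⇒ +0.003983 -0.142449 +0.530748 = +0.392282;  D = -0.349750+0.177651i
d^4_{-1,-2}: k∈[0..2] ⇒ -0.029171 +0.434753 -0.863917 = -0.458334;  D = -0.301799-0.344946i
d^4_{0,-2}: k∈[0..2] ⇒ +0.112615 -0.895132 +1.000549 = +0.218033;  D = +0.123688-0.179554i
d^4_{1,-2}: k∈[0..2] ⇒ -0.289836 +1.295875 -0.772526 = +0.233513;  D = -0.219001-0.081037i
d^4_{2,-2}: k∈[0..2] ⇒ +0.530748 -1.265605 +0.314367 = -0.420490;  D = +0.044323-0.418148i
d^4_{3,-2}: k∈[0..1] ⇒ -0.685713 +0.681304 = -0.004408;  D = -0.004363+0.000629i
d^4_{4,-2}: single k=0 term ⇒ +0.558079;  D = -0.213209-0.515747i
Y_4^{m'}(θ=1.7288,φ=1.4439) and Σ D·Y over m':
  (+0.0628+0.0017i)·(+0.3678+0.2046i)  (+0.0448+0.1993i)·(+0.0705-0.1761i)  (-0.3497+0.1777i)·(+0.2611+0.0677i)  (-0.3018-0.3449i)·(+0.0263-0.2061i)  (+0.1237-0.1796i)·(+0.2411+0.0000i)  (-0.2190-0.0810i)·(-0.0263-0.2061i)  (+0.0443-0.4181i)·(+0.2611-0.0677i)  (-0.0044+0.0006i)·(-0.0705-0.1761i)  (-0.2132-0.5157i)·(+0.3678-0.2046i)
Y_4^-2(R⁻¹ n̂) = -0.302761-0.158065i

Re=-0.3028 Im=-0.1581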